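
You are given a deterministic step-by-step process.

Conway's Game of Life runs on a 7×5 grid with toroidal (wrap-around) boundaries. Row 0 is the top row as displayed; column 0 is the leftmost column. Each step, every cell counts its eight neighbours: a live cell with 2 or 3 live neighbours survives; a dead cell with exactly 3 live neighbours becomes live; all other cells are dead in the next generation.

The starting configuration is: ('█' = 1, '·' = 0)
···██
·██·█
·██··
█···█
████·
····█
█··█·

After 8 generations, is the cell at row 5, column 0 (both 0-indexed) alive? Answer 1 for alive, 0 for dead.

0

gen 0: ···██
·██·█
·██··
█···█
████·
····█
█··█·
gen 1: ·█···
·█··█
··█·█
····█
·███·
·····
█··█·
gen 2: ·██·█
·███·
····█
██··█
··██·
·█·██
·····
gen 3: ██···
·█··█
····█
███·█
·····
···██
·█··█
gen 4: ·██·█
·█··█
··█·█
██·██
·██··
█··██
·████
gen 5: ····█
·█··█
··█··
····█
·····
·····
·····
gen 6: █····
█··█·
█··█·
·····
·····
·····
·····
gen 7: ····█
██···
·····
·····
·····
·····
·····
gen 8: █····
█····
·····
·····
·····
·····
·····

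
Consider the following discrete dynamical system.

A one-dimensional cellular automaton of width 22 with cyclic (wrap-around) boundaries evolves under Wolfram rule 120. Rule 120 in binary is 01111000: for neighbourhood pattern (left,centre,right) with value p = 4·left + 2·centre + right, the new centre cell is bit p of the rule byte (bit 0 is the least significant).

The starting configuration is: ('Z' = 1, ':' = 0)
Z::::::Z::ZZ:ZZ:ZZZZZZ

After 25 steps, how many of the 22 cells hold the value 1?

11

0) Z::::::Z::ZZ:ZZ:ZZZZZZ
1) ZZ::::::Z:ZZZZZZZ:::::
2) ZZZ::::::ZZ:::::ZZ::::
3) Z:ZZ:::::ZZZ::::ZZZ:::
4) :ZZZZ::::Z:ZZ:::Z:ZZ::
5) :Z::ZZ::::ZZZZ:::ZZZZ:
6) ::Z:ZZZ:::Z::ZZ::Z::ZZ
7) Z::ZZ:ZZ:::Z:ZZZ::Z:ZZ
8) ZZ:ZZZZZZ:::ZZ:ZZ::ZZ:
9) ZZZZ::::ZZ::ZZZZZZ:ZZZ
10) :::ZZ:::ZZZ:Z::::ZZZ::
11) :::ZZZ::Z:ZZ:Z:::Z:ZZ:
12) :::Z:ZZ::ZZZZ:Z:::ZZZZ
13) Z:::ZZZZ:Z::ZZ:Z::Z::Z
14) ZZ::Z::ZZ:Z:ZZZ:Z::Z:Z
15) :ZZ::Z:ZZZ:ZZ:ZZ:Z::ZZ
16) ZZZZ::ZZ:ZZZZZZZZ:Z:ZZ
17) :::ZZ:ZZZZ::::::ZZ:ZZ:
18) :::ZZZZ::ZZ:::::ZZZZZZ
19) Z::Z::ZZ:ZZZ::::Z::::Z
20) ZZ::Z:ZZZZ:ZZ::::Z:::Z
21) :ZZ::ZZ::ZZZZZ::::Z::Z
22) ZZZZ:ZZZ:Z:::ZZ::::Z::
23) Z::ZZZ:ZZ:Z::ZZZ::::Z:
24) :Z:Z:ZZZZZ:Z:Z:ZZ::::Z
25) Z:Z:ZZ:::ZZ:Z:ZZZZ::::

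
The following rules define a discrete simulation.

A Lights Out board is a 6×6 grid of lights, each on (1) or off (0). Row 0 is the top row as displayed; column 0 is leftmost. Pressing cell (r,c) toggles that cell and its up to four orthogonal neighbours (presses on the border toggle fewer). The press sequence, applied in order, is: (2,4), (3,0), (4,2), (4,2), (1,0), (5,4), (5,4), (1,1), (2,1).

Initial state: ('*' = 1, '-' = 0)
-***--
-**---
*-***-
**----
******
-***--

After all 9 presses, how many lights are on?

step 0: -***--
-**---
*-***-
**----
******
-***--
step 1: -***--
-**-*-
*-*--*
**--*-
******
-***--
step 2: -***--
-**-*-
--*--*
----*-
-*****
-***--
step 3: -***--
-**-*-
--*--*
--*-*-
----**
-*-*--
step 4: -***--
-**-*-
--*--*
----*-
-*****
-***--
step 5: ****--
*-*-*-
*-*--*
----*-
-*****
-***--
step 6: ****--
*-*-*-
*-*--*
----*-
-***-*
-**-**
step 7: ****--
*-*-*-
*-*--*
----*-
-*****
-***--
step 8: *-**--
-*--*-
***--*
----*-
-*****
-***--
step 9: *-**--
----*-
-----*
-*--*-
-*****
-***--

15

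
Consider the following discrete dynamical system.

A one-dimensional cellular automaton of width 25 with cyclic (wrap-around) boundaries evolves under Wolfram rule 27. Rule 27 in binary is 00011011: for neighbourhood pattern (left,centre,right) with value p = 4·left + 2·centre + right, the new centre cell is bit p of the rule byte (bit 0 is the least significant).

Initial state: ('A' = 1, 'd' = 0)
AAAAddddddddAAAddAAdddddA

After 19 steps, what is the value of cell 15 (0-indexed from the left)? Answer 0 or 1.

1

gen 0: AAAAddddddddAAAddAAdddddA
gen 1: ddddAAAAAAAAAddAAAdAAAAAA
gen 2: AAAAAddddddddAAAdddAddddd
gen 3: AddddAAAAAAAAAddAAAdAAAAA
gen 4: dAAAAAddddddddAAAdddAdddd
gen 5: AAddddAAAAAAAAAddAAAdAAAA
gen 6: ddAAAAAddddddddAAAdddAddd
gen 7: AAAddddAAAAAAAAAddAAAdAAA
gen 8: dddAAAAAddddddddAAAdddAdd
gen 9: AAAAddddAAAAAAAAAddAAAdAA
gen 10: ddddAAAAAddddddddAAAdddAd
gen 11: AAAAAddddAAAAAAAAAddAAAdA
gen 12: dddddAAAAAddddddddAAAdddA
gen 13: AAAAAAddddAAAAAAAAAddAAAd
gen 14: AdddddAAAAAddddddddAAAddd
gen 15: dAAAAAAddddAAAAAAAAAddAAA
gen 16: dAdddddAAAAAddddddddAAAdd
gen 17: AdAAAAAAddddAAAAAAAAAddAA
gen 18: ddAdddddAAAAAddddddddAAAd
gen 19: AAdAAAAAAddddAAAAAAAAAddA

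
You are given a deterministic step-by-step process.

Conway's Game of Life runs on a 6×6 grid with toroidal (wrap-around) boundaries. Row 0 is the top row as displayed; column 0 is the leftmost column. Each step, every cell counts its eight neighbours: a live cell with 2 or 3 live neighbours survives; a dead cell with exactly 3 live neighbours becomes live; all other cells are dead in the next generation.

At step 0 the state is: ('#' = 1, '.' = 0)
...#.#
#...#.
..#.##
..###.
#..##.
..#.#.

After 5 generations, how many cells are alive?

k=0  ...#.#
#...#.
..#.##
..###.
#..##.
..#.#.
k=1  ...#.#
#.....
.##...
.##...
.#....
..#...
k=2  ......
###...
#.#...
#.....
.#....
..#...
k=3  ..#...
#.#...
#.#..#
#.....
.#....
......
k=4  .#....
#.##.#
#....#
#....#
......
......
k=5  ###...
..#.##
......
#....#
......
......

8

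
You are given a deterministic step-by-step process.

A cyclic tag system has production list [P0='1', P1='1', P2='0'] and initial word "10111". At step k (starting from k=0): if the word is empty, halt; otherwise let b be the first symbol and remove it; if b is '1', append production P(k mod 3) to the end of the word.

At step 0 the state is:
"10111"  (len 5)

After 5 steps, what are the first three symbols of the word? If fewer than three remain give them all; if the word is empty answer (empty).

101

gen 0: "10111"  (len 5)
gen 1: "01111"  (len 5)
gen 2: "1111"  (len 4)
gen 3: "1110"  (len 4)
gen 4: "1101"  (len 4)
gen 5: "1011"  (len 4)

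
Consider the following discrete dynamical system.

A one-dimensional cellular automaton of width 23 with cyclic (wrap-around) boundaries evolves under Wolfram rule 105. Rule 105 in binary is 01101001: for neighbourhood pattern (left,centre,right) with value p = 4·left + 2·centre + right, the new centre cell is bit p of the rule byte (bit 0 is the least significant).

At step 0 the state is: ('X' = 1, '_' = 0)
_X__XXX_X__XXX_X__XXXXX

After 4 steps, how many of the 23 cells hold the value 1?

t=0: _X__XXX_X__XXX_X__XXXXX
t=1: X___X_XX___X_XX___X___X
t=2: X_X__XXX_X__XXX_X___X_X
t=3: XX___X_XX___X_XX__X__XX
t=4: _X_X__XXX_X__XXX_____X_

10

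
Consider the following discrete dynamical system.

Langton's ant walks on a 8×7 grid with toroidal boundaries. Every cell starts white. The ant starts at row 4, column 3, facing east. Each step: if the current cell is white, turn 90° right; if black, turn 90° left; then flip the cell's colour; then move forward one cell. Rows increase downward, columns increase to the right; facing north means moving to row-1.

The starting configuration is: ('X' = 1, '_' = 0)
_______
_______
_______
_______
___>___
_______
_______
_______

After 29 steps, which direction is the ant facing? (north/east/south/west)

south

gen 0: _______
_______
_______
_______
___>___
_______
_______
_______
gen 1: _______
_______
_______
_______
___X___
___v___
_______
_______
gen 2: _______
_______
_______
_______
___X___
__<X___
_______
_______
gen 3: _______
_______
_______
_______
__^X___
__XX___
_______
_______
gen 4: _______
_______
_______
_______
__X>___
__XX___
_______
_______
gen 5: _______
_______
_______
___^___
__X____
__XX___
_______
_______
gen 6: _______
_______
_______
___X>__
__X____
__XX___
_______
_______
gen 7: _______
_______
_______
___XX__
__X_v__
__XX___
_______
_______
gen 8: _______
_______
_______
___XX__
__X<X__
__XX___
_______
_______
gen 9: _______
_______
_______
___^X__
__XXX__
__XX___
_______
_______
gen 10: _______
_______
_______
__<_X__
__XXX__
__XX___
_______
_______
gen 11: _______
_______
__^____
__X_X__
__XXX__
__XX___
_______
_______
gen 12: _______
_______
__X>___
__X_X__
__XXX__
__XX___
_______
_______
gen 13: _______
_______
__XX___
__XvX__
__XXX__
__XX___
_______
_______
gen 14: _______
_______
__XX___
__<XX__
__XXX__
__XX___
_______
_______
gen 15: _______
_______
__XX___
___XX__
__vXX__
__XX___
_______
_______
gen 16: _______
_______
__XX___
___XX__
___>X__
__XX___
_______
_______
gen 17: _______
_______
__XX___
___^X__
____X__
__XX___
_______
_______
gen 18: _______
_______
__XX___
__<_X__
____X__
__XX___
_______
_______
gen 19: _______
_______
__^X___
__X_X__
____X__
__XX___
_______
_______
gen 20: _______
_______
_<_X___
__X_X__
____X__
__XX___
_______
_______
gen 21: _______
_^_____
_X_X___
__X_X__
____X__
__XX___
_______
_______
gen 22: _______
_X>____
_X_X___
__X_X__
____X__
__XX___
_______
_______
gen 23: _______
_XX____
_XvX___
__X_X__
____X__
__XX___
_______
_______
gen 24: _______
_XX____
_<XX___
__X_X__
____X__
__XX___
_______
_______
gen 25: _______
_XX____
__XX___
_vX_X__
____X__
__XX___
_______
_______
gen 26: _______
_XX____
__XX___
<XX_X__
____X__
__XX___
_______
_______
gen 27: _______
_XX____
^_XX___
XXX_X__
____X__
__XX___
_______
_______
gen 28: _______
_XX____
X>XX___
XXX_X__
____X__
__XX___
_______
_______
gen 29: _______
_XX____
XXXX___
XvX_X__
____X__
__XX___
_______
_______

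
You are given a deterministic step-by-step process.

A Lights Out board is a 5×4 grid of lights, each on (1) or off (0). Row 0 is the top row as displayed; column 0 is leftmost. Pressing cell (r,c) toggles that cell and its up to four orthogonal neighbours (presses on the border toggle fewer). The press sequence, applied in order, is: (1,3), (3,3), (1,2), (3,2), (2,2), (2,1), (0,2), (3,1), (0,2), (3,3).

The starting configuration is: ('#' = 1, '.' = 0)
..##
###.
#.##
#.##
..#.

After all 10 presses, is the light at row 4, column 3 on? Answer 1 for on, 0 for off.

k=0  ..##
###.
#.##
#.##
..#.
k=1  ..#.
##.#
#.#.
#.##
..#.
k=2  ..#.
##.#
#.##
#...
..##
k=3  ....
#.#.
#..#
#...
..##
k=4  ....
#.#.
#.##
####
...#
k=5  ....
#...
##..
##.#
...#
k=6  ....
##..
..#.
#..#
...#
k=7  .###
###.
..#.
#..#
...#
k=8  .###
###.
.##.
.###
.#.#
k=9  ....
##..
.##.
.###
.#.#
k=10  ....
##..
.###
.#..
.#..

0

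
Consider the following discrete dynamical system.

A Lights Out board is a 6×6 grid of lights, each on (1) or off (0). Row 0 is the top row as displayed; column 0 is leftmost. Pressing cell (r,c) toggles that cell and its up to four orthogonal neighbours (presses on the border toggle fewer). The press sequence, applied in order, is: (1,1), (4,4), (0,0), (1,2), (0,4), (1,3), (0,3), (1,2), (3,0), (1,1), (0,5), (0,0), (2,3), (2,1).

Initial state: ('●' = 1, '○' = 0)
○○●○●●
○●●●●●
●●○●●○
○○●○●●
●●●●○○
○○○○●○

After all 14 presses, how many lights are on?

13

[0] ○○●○●●
○●●●●●
●●○●●○
○○●○●●
●●●●○○
○○○○●○
[1] ○●●○●●
●○○●●●
●○○●●○
○○●○●●
●●●●○○
○○○○●○
[2] ○●●○●●
●○○●●●
●○○●●○
○○●○○●
●●●○●●
○○○○○○
[3] ●○●○●●
○○○●●●
●○○●●○
○○●○○●
●●●○●●
○○○○○○
[4] ●○○○●●
○●●○●●
●○●●●○
○○●○○●
●●●○●●
○○○○○○
[5] ●○○●○○
○●●○○●
●○●●●○
○○●○○●
●●●○●●
○○○○○○
[6] ●○○○○○
○●○●●●
●○●○●○
○○●○○●
●●●○●●
○○○○○○
[7] ●○●●●○
○●○○●●
●○●○●○
○○●○○●
●●●○●●
○○○○○○
[8] ●○○●●○
○○●●●●
●○○○●○
○○●○○●
●●●○●●
○○○○○○
[9] ●○○●●○
○○●●●●
○○○○●○
●●●○○●
○●●○●●
○○○○○○
[10] ●●○●●○
●●○●●●
○●○○●○
●●●○○●
○●●○●●
○○○○○○
[11] ●●○●○●
●●○●●○
○●○○●○
●●●○○●
○●●○●●
○○○○○○
[12] ○○○●○●
○●○●●○
○●○○●○
●●●○○●
○●●○●●
○○○○○○
[13] ○○○●○●
○●○○●○
○●●●○○
●●●●○●
○●●○●●
○○○○○○
[14] ○○○●○●
○○○○●○
●○○●○○
●○●●○●
○●●○●●
○○○○○○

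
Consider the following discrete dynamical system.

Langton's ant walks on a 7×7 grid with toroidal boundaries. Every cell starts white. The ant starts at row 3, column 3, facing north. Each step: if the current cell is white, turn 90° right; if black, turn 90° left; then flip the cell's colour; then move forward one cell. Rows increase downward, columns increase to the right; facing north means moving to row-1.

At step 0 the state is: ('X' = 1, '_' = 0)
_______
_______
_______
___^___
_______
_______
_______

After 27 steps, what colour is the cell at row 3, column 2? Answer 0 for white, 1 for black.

0

k=0  _______
_______
_______
___^___
_______
_______
_______
k=1  _______
_______
_______
___X>__
_______
_______
_______
k=2  _______
_______
_______
___XX__
____v__
_______
_______
k=3  _______
_______
_______
___XX__
___<X__
_______
_______
k=4  _______
_______
_______
___^X__
___XX__
_______
_______
k=5  _______
_______
_______
__<_X__
___XX__
_______
_______
k=6  _______
_______
__^____
__X_X__
___XX__
_______
_______
k=7  _______
_______
__X>___
__X_X__
___XX__
_______
_______
k=8  _______
_______
__XX___
__XvX__
___XX__
_______
_______
k=9  _______
_______
__XX___
__<XX__
___XX__
_______
_______
k=10  _______
_______
__XX___
___XX__
__vXX__
_______
_______
k=11  _______
_______
__XX___
___XX__
_<XXX__
_______
_______
k=12  _______
_______
__XX___
_^_XX__
_XXXX__
_______
_______
k=13  _______
_______
__XX___
_X>XX__
_XXXX__
_______
_______
k=14  _______
_______
__XX___
_XXXX__
_XvXX__
_______
_______
k=15  _______
_______
__XX___
_XXXX__
_X_>X__
_______
_______
k=16  _______
_______
__XX___
_XX^X__
_X__X__
_______
_______
k=17  _______
_______
__XX___
_X<_X__
_X__X__
_______
_______
k=18  _______
_______
__XX___
_X__X__
_Xv_X__
_______
_______
k=19  _______
_______
__XX___
_X__X__
_<X_X__
_______
_______
k=20  _______
_______
__XX___
_X__X__
__X_X__
_v_____
_______
k=21  _______
_______
__XX___
_X__X__
__X_X__
<X_____
_______
k=22  _______
_______
__XX___
_X__X__
^_X_X__
XX_____
_______
k=23  _______
_______
__XX___
_X__X__
X>X_X__
XX_____
_______
k=24  _______
_______
__XX___
_X__X__
XXX_X__
Xv_____
_______
k=25  _______
_______
__XX___
_X__X__
XXX_X__
X_>____
_______
k=26  _______
_______
__XX___
_X__X__
XXX_X__
X_X____
__v____
k=27  _______
_______
__XX___
_X__X__
XXX_X__
X_X____
_<X____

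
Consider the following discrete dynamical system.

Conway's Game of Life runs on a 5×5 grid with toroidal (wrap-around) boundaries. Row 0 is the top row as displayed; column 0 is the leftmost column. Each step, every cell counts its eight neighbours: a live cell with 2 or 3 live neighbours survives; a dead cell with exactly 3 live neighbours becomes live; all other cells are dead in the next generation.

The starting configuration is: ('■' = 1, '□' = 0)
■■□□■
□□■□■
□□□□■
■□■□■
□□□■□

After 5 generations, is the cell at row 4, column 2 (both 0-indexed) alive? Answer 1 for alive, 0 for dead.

t=0: ■■□□■
□□■□■
□□□□■
■□■□■
□□□■□
t=1: ■■■□■
□■□□■
□■□□■
■□□□■
□□■■□
t=2: □□□□■
□□□□■
□■□■■
■■■□■
□□■□□
t=3: □□□■□
□□□□■
□■□□□
□□□□■
□□■□■
t=4: □□□■■
□□□□□
■□□□□
■□□■□
□□□□■
t=5: □□□■■
□□□□■
□□□□■
■□□□□
■□□□□

0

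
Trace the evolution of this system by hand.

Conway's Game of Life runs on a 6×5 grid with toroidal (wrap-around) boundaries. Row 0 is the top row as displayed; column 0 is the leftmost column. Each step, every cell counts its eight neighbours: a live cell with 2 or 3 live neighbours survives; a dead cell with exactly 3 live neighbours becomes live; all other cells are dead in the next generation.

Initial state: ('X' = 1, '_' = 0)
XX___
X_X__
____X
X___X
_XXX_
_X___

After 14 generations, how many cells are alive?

9

step 0: XX___
X_X__
____X
X___X
_XXX_
_X___
step 1: X_X__
X___X
_X_XX
XXX_X
_XXXX
_____
step 2: XX__X
__X__
_____
_____
____X
X___X
step 3: _X_XX
XX___
_____
_____
X___X
_X_X_
step 4: _X_XX
XXX_X
_____
_____
X___X
_X_X_
step 5: _____
_XX_X
XX___
_____
X___X
_X_X_
step 6: XX_X_
_XX__
XXX__
_X__X
X___X
X___X
step 7: ___X_
___XX
___X_
__XXX
_X_X_
___X_
step 8: __XX_
__XXX
_____
____X
_____
___XX
step 9: _____
__X_X
____X
_____
___XX
__XXX
step 10: __X_X
___X_
___X_
___XX
__X_X
__X_X
step 11: __X_X
__XXX
__XX_
__X_X
X_X_X
XXX_X
step 12: _____
_X__X
_X___
X_X_X
__X__
__X__
step 13: _____
X____
_XXXX
X_XX_
__X__
_____
step 14: _____
XXXXX
_____
X____
_XXX_
_____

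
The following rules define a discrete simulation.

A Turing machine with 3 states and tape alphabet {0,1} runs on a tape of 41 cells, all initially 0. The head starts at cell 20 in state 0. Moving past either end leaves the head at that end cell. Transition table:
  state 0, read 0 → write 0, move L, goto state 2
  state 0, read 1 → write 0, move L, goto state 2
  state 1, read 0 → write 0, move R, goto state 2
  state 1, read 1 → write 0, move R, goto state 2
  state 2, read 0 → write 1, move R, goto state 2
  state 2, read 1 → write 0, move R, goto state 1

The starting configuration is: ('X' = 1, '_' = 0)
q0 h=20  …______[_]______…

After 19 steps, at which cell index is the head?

37

step 0: q0 h=20  …______[_]______…
step 1: q2 h=19  …______[_]______…
step 2: q2 h=20  …_____X[_]______…
step 3: q2 h=21  …____XX[_]______…
step 4: q2 h=22  …___XXX[_]______…
step 5: q2 h=23  …__XXXX[_]______…
step 6: q2 h=24  …_XXXXX[_]______…
step 7: q2 h=25  …XXXXXX[_]______…
step 8: q2 h=26  …XXXXXX[_]______…
step 9: q2 h=27  …XXXXXX[_]______…
step 10: q2 h=28  …XXXXXX[_]______…
step 11: q2 h=29  …XXXXXX[_]______…
step 12: q2 h=30  …XXXXXX[_]______…
step 13: q2 h=31  …XXXXXX[_]______…
step 14: q2 h=32  …XXXXXX[_]______…
step 15: q2 h=33  …XXXXXX[_]______…
step 16: q2 h=34  …XXXXXX[_]______|
step 17: q2 h=35  …XXXXXX[_]_____|
step 18: q2 h=36  …XXXXXX[_]____|
step 19: q2 h=37  …XXXXXX[_]___|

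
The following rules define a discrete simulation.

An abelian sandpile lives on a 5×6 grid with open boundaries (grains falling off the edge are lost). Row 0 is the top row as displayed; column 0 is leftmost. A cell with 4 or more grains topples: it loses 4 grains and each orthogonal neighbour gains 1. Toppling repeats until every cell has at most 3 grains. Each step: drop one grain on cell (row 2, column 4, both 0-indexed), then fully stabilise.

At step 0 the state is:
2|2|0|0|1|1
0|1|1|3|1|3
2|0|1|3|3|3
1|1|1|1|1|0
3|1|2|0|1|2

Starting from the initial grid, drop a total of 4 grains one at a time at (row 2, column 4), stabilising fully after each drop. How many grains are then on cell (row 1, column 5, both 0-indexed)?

1

step 0: 2|2|0|0|1|1
0|1|1|3|1|3
2|0|1|3|3|3
1|1|1|1|1|0
3|1|2|0|1|2
step 1: 2|2|0|1|2|2
0|1|2|1|0|1
2|0|2|1|3|1
1|1|1|2|2|1
3|1|2|0|1|2
step 2: 2|2|0|1|2|2
0|1|2|1|1|1
2|0|2|2|0|2
1|1|1|2|3|1
3|1|2|0|1|2
step 3: 2|2|0|1|2|2
0|1|2|1|1|1
2|0|2|2|1|2
1|1|1|2|3|1
3|1|2|0|1|2
step 4: 2|2|0|1|2|2
0|1|2|1|1|1
2|0|2|2|2|2
1|1|1|2|3|1
3|1|2|0|1|2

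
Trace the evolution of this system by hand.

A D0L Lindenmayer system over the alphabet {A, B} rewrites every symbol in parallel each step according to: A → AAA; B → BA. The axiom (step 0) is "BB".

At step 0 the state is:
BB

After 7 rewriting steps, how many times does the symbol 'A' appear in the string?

gen 0: BB
gen 1: BABA
gen 2: BAAAABAAAA
gen 3: BAAAAAAAAAAAAABAAAAAAAAAAAAA
gen 4: BAAAAAAAAAAAAAAAAAAAAAAAAAAAAAAAAAAAAAAAABAAAAAAAAAAAAAAAAAAAAAAAAAAAAAAAAAAAAAAAA
gen 5: BAAAAAAAAAAAAAAAAAAAAAAAAAAAAAAAAAAAAAAAAAAAAAAAAAAAAAAAAA…AAAAAAAAAAAAAAAAAAAAAAAAAAAAAAAAAAAAAAAAAAAAAAAAAAAAAAAAAA  (len 244)
gen 6: BAAAAAAAAAAAAAAAAAAAAAAAAAAAAAAAAAAAAAAAAAAAAAAAAAAAAAAAAA…AAAAAAAAAAAAAAAAAAAAAAAAAAAAAAAAAAAAAAAAAAAAAAAAAAAAAAAAAA  (len 730)
gen 7: BAAAAAAAAAAAAAAAAAAAAAAAAAAAAAAAAAAAAAAAAAAAAAAAAAAAAAAAAA…AAAAAAAAAAAAAAAAAAAAAAAAAAAAAAAAAAAAAAAAAAAAAAAAAAAAAAAAAA  (len 2188)

2186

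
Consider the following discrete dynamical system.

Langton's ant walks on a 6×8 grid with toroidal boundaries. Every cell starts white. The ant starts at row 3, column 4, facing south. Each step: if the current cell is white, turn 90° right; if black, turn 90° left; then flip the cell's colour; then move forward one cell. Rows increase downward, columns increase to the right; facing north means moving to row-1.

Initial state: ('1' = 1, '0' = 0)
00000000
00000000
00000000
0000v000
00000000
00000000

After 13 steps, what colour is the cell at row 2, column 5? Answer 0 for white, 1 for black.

t=0: 00000000
00000000
00000000
0000v000
00000000
00000000
t=1: 00000000
00000000
00000000
000<1000
00000000
00000000
t=2: 00000000
00000000
000^0000
00011000
00000000
00000000
t=3: 00000000
00000000
0001>000
00011000
00000000
00000000
t=4: 00000000
00000000
00011000
0001v000
00000000
00000000
t=5: 00000000
00000000
00011000
00010>00
00000000
00000000
t=6: 00000000
00000000
00011000
00010100
00000v00
00000000
t=7: 00000000
00000000
00011000
00010100
0000<100
00000000
t=8: 00000000
00000000
00011000
0001^100
00001100
00000000
t=9: 00000000
00000000
00011000
00011>00
00001100
00000000
t=10: 00000000
00000000
00011^00
00011000
00001100
00000000
t=11: 00000000
00000000
000111>0
00011000
00001100
00000000
t=12: 00000000
00000000
00011110
000110v0
00001100
00000000
t=13: 00000000
00000000
00011110
00011<10
00001100
00000000

1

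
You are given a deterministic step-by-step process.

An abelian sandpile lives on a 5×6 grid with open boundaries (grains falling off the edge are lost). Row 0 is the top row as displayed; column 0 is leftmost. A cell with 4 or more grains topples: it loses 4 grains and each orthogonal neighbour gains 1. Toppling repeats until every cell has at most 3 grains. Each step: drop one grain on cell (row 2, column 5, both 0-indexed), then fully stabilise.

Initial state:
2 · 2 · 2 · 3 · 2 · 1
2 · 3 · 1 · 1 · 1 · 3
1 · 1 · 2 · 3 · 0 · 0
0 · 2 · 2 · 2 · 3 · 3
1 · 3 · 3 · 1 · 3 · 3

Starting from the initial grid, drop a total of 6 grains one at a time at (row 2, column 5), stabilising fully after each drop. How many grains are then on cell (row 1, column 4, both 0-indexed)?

k=0  2 · 2 · 2 · 3 · 2 · 1
2 · 3 · 1 · 1 · 1 · 3
1 · 1 · 2 · 3 · 0 · 0
0 · 2 · 2 · 2 · 3 · 3
1 · 3 · 3 · 1 · 3 · 3
k=1  2 · 2 · 2 · 3 · 2 · 1
2 · 3 · 1 · 1 · 1 · 3
1 · 1 · 2 · 3 · 0 · 1
0 · 2 · 2 · 2 · 3 · 3
1 · 3 · 3 · 1 · 3 · 3
k=2  2 · 2 · 2 · 3 · 2 · 1
2 · 3 · 1 · 1 · 1 · 3
1 · 1 · 2 · 3 · 0 · 2
0 · 2 · 2 · 2 · 3 · 3
1 · 3 · 3 · 1 · 3 · 3
k=3  2 · 2 · 2 · 3 · 2 · 1
2 · 3 · 1 · 1 · 1 · 3
1 · 1 · 2 · 3 · 0 · 3
0 · 2 · 2 · 2 · 3 · 3
1 · 3 · 3 · 1 · 3 · 3
k=4  2 · 2 · 2 · 3 · 2 · 2
2 · 3 · 1 · 1 · 2 · 0
1 · 1 · 2 · 3 · 2 · 2
0 · 2 · 2 · 3 · 1 · 2
1 · 3 · 3 · 2 · 1 · 1
k=5  2 · 2 · 2 · 3 · 2 · 2
2 · 3 · 1 · 1 · 2 · 0
1 · 1 · 2 · 3 · 2 · 3
0 · 2 · 2 · 3 · 1 · 2
1 · 3 · 3 · 2 · 1 · 1
k=6  2 · 2 · 2 · 3 · 2 · 2
2 · 3 · 1 · 1 · 2 · 1
1 · 1 · 2 · 3 · 3 · 0
0 · 2 · 2 · 3 · 1 · 3
1 · 3 · 3 · 2 · 1 · 1

2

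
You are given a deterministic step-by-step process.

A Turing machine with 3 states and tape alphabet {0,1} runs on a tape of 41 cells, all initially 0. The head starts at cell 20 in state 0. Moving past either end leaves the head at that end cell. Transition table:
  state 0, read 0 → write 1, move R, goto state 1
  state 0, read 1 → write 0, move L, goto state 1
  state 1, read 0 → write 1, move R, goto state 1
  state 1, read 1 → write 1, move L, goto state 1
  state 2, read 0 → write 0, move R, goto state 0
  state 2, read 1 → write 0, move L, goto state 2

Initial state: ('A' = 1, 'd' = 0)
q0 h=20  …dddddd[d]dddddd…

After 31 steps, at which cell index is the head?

30

k=0  q0 h=20  …dddddd[d]dddddd…
k=1  q1 h=21  …dddddA[d]dddddd…
k=2  q1 h=22  …ddddAA[d]dddddd…
k=3  q1 h=23  …dddAAA[d]dddddd…
k=4  q1 h=24  …ddAAAA[d]dddddd…
k=5  q1 h=25  …dAAAAA[d]dddddd…
k=6  q1 h=26  …AAAAAA[d]dddddd…
k=7  q1 h=27  …AAAAAA[d]dddddd…
k=8  q1 h=28  …AAAAAA[d]dddddd…
k=9  q1 h=29  …AAAAAA[d]dddddd…
k=10  q1 h=30  …AAAAAA[d]dddddd…
k=11  q1 h=31  …AAAAAA[d]dddddd…
k=12  q1 h=32  …AAAAAA[d]dddddd…
k=13  q1 h=33  …AAAAAA[d]dddddd…
k=14  q1 h=34  …AAAAAA[d]dddddd|
k=15  q1 h=35  …AAAAAA[d]ddddd|
k=16  q1 h=36  …AAAAAA[d]dddd|
k=17  q1 h=37  …AAAAAA[d]ddd|
k=18  q1 h=38  …AAAAAA[d]dd|
k=19  q1 h=39  …AAAAAA[d]d|
k=20  q1 h=40  …AAAAAA[d]|
k=21  q1 h=40  …AAAAAA[A]|
k=22  q1 h=39  …AAAAAA[A]A|
k=23  q1 h=38  …AAAAAA[A]AA|
k=24  q1 h=37  …AAAAAA[A]AAA|
k=25  q1 h=36  …AAAAAA[A]AAAA|
k=26  q1 h=35  …AAAAAA[A]AAAAA|
k=27  q1 h=34  …AAAAAA[A]AAAAAA|
k=28  q1 h=33  …AAAAAA[A]AAAAAA…
k=29  q1 h=32  …AAAAAA[A]AAAAAA…
k=30  q1 h=31  …AAAAAA[A]AAAAAA…
k=31  q1 h=30  …AAAAAA[A]AAAAAA…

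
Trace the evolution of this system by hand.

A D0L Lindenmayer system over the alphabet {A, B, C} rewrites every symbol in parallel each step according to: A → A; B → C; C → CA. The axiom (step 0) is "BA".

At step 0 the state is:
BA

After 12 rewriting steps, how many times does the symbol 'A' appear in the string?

gen 0: BA
gen 1: CA
gen 2: CAA
gen 3: CAAA
gen 4: CAAAA
gen 5: CAAAAA
gen 6: CAAAAAA
gen 7: CAAAAAAA
gen 8: CAAAAAAAA
gen 9: CAAAAAAAAA
gen 10: CAAAAAAAAAA
gen 11: CAAAAAAAAAAA
gen 12: CAAAAAAAAAAAA

12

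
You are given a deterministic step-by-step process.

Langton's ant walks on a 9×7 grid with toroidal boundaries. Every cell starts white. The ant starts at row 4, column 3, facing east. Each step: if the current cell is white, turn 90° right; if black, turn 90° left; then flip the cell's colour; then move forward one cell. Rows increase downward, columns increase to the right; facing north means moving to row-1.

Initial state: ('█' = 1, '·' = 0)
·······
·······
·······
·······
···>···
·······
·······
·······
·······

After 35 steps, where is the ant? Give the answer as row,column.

4,0

gen 0: ·······
·······
·······
·······
···>···
·······
·······
·······
·······
gen 1: ·······
·······
·······
·······
···█···
···v···
·······
·······
·······
gen 2: ·······
·······
·······
·······
···█···
··<█···
·······
·······
·······
gen 3: ·······
·······
·······
·······
··^█···
··██···
·······
·······
·······
gen 4: ·······
·······
·······
·······
··█>···
··██···
·······
·······
·······
gen 5: ·······
·······
·······
···^···
··█····
··██···
·······
·······
·······
gen 6: ·······
·······
·······
···█>··
··█····
··██···
·······
·······
·······
gen 7: ·······
·······
·······
···██··
··█·v··
··██···
·······
·······
·······
gen 8: ·······
·······
·······
···██··
··█<█··
··██···
·······
·······
·······
gen 9: ·······
·······
·······
···^█··
··███··
··██···
·······
·······
·······
gen 10: ·······
·······
·······
··<·█··
··███··
··██···
·······
·······
·······
gen 11: ·······
·······
··^····
··█·█··
··███··
··██···
·······
·······
·······
gen 12: ·······
·······
··█>···
··█·█··
··███··
··██···
·······
·······
·······
gen 13: ·······
·······
··██···
··█v█··
··███··
··██···
·······
·······
·······
gen 14: ·······
·······
··██···
··<██··
··███··
··██···
·······
·······
·······
gen 15: ·······
·······
··██···
···██··
··v██··
··██···
·······
·······
·······
gen 16: ·······
·······
··██···
···██··
···>█··
··██···
·······
·······
·······
gen 17: ·······
·······
··██···
···^█··
····█··
··██···
·······
·······
·······
gen 18: ·······
·······
··██···
··<·█··
····█··
··██···
·······
·······
·······
gen 19: ·······
·······
··^█···
··█·█··
····█··
··██···
·······
·······
·······
gen 20: ·······
·······
·<·█···
··█·█··
····█··
··██···
·······
·······
·······
gen 21: ·······
·^·····
·█·█···
··█·█··
····█··
··██···
·······
·······
·······
gen 22: ·······
·█>····
·█·█···
··█·█··
····█··
··██···
·······
·······
·······
gen 23: ·······
·██····
·█v█···
··█·█··
····█··
··██···
·······
·······
·······
gen 24: ·······
·██····
·<██···
··█·█··
····█··
··██···
·······
·······
·······
gen 25: ·······
·██····
··██···
·v█·█··
····█··
··██···
·······
·······
·······
gen 26: ·······
·██····
··██···
<██·█··
····█··
··██···
·······
·······
·······
gen 27: ·······
·██····
^·██···
███·█··
····█··
··██···
·······
·······
·······
gen 28: ·······
·██····
█>██···
███·█··
····█··
··██···
·······
·······
·······
gen 29: ·······
·██····
████···
█v█·█··
····█··
··██···
·······
·······
·······
gen 30: ·······
·██····
████···
█·>·█··
····█··
··██···
·······
·······
·······
gen 31: ·······
·██····
██^█···
█···█··
····█··
··██···
·······
·······
·······
gen 32: ·······
·██····
█<·█···
█···█··
····█··
··██···
·······
·······
·······
gen 33: ·······
·██····
█··█···
█v··█··
····█··
··██···
·······
·······
·······
gen 34: ·······
·██····
█··█···
<█··█··
····█··
··██···
·······
·······
·······
gen 35: ·······
·██····
█··█···
·█··█··
v···█··
··██···
·······
·······
·······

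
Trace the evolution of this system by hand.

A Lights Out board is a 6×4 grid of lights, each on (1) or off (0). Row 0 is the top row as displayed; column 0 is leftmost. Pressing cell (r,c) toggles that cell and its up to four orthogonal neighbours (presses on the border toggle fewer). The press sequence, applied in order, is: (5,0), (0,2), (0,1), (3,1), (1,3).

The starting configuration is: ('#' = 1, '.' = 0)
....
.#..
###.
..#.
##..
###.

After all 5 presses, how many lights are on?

step 0: ....
.#..
###.
..#.
##..
###.
step 1: ....
.#..
###.
..#.
.#..
..#.
step 2: .###
.##.
###.
..#.
.#..
..#.
step 3: #..#
..#.
###.
..#.
.#..
..#.
step 4: #..#
..#.
#.#.
##..
....
..#.
step 5: #...
...#
#.##
##..
....
..#.

8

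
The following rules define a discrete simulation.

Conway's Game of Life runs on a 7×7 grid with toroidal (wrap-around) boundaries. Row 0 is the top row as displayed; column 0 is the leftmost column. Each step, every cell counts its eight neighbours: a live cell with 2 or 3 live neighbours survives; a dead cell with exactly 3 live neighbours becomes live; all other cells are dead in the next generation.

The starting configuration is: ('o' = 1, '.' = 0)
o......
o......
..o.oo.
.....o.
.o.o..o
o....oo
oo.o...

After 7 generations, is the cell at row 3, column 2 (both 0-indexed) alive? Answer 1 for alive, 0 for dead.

t=0: o......
o......
..o.oo.
.....o.
.o.o..o
o....oo
oo.o...
t=1: o.....o
.o....o
....ooo
..oo.oo
....o..
....oo.
.o.....
t=2: .o....o
.......
..ooo..
...o..o
......o
....oo.
o....oo
t=3: .....oo
..oo...
..ooo..
..oooo.
....o.o
o...o..
o...o..
t=4: ...oooo
..o..o.
.o...o.
..o....
......o
o..oo.o
o...o..
t=5: ...o..o
..oo...
.oo....
.......
o..o.oo
o..oo.o
o......
t=6: ..oo...
.o.o...
.ooo...
ooo...o
o..o.o.
.o.oo..
o..ooo.
t=7: .o.....
.o..o..
...o...
....o.o
...o.o.
oo.....
.o...o.

0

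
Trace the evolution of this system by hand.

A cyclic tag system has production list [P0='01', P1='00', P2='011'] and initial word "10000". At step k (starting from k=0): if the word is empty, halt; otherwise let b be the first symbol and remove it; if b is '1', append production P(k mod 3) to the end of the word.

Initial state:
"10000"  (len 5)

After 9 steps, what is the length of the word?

3

0) "10000"  (len 5)
1) "000001"  (len 6)
2) "00001"  (len 5)
3) "0001"  (len 4)
4) "001"  (len 3)
5) "01"  (len 2)
6) "1"  (len 1)
7) "01"  (len 2)
8) "1"  (len 1)
9) "011"  (len 3)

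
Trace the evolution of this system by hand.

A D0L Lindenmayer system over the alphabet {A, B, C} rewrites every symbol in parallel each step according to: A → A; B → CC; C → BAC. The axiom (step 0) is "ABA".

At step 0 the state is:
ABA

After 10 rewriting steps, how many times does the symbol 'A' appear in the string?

684

step 0: ABA
step 1: ACCA
step 2: ABACBACA
step 3: ACCABACCCABACA
step 4: ABACBACACCABACBACBACACCABACA
step 5: ACCABACCCABACABACBACACCABACCCABACCCABACABACBACACCABACA
step 6: ABACBACACCABACBACBACACCABACACCABACCCABACABACBACACCABACBACBACACCABACBACBACACCABACACCABACCCABACABACBACACCABACA
step 7: ACCABACCCABACABACBACACCABACCCABACCCABACABACBACACCABACABACB…BACABACBACACCABACBACBACACCABACACCABACCCABACABACBACACCABACA  (len 214)
step 8: ABACBACACCABACBACBACACCABACACCABACCCABACABACBACACCABACBACB…BACABACBACACCABACBACBACACCABACACCABACCCABACABACBACACCABACA  (len 428)
step 9: ACCABACCCABACABACBACACCABACCCABACCCABACABACBACACCABACABACB…BACABACBACACCABACBACBACACCABACACCABACCCABACABACBACACCABACA  (len 854)
step 10: ABACBACACCABACBACBACACCABACACCABACCCABACABACBACACCABACBACB…BACABACBACACCABACBACBACACCABACACCABACCCABACABACBACACCABACA  (len 1708)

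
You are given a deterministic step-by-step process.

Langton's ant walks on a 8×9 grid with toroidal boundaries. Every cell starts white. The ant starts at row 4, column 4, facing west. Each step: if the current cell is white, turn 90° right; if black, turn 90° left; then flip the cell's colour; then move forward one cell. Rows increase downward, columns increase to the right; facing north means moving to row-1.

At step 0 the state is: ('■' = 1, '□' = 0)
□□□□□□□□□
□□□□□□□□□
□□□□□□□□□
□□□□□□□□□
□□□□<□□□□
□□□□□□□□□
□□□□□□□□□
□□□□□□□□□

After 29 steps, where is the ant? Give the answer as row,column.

5,6

step 0: □□□□□□□□□
□□□□□□□□□
□□□□□□□□□
□□□□□□□□□
□□□□<□□□□
□□□□□□□□□
□□□□□□□□□
□□□□□□□□□
step 1: □□□□□□□□□
□□□□□□□□□
□□□□□□□□□
□□□□^□□□□
□□□□■□□□□
□□□□□□□□□
□□□□□□□□□
□□□□□□□□□
step 2: □□□□□□□□□
□□□□□□□□□
□□□□□□□□□
□□□□■>□□□
□□□□■□□□□
□□□□□□□□□
□□□□□□□□□
□□□□□□□□□
step 3: □□□□□□□□□
□□□□□□□□□
□□□□□□□□□
□□□□■■□□□
□□□□■v□□□
□□□□□□□□□
□□□□□□□□□
□□□□□□□□□
step 4: □□□□□□□□□
□□□□□□□□□
□□□□□□□□□
□□□□■■□□□
□□□□<■□□□
□□□□□□□□□
□□□□□□□□□
□□□□□□□□□
step 5: □□□□□□□□□
□□□□□□□□□
□□□□□□□□□
□□□□■■□□□
□□□□□■□□□
□□□□v□□□□
□□□□□□□□□
□□□□□□□□□
step 6: □□□□□□□□□
□□□□□□□□□
□□□□□□□□□
□□□□■■□□□
□□□□□■□□□
□□□<■□□□□
□□□□□□□□□
□□□□□□□□□
step 7: □□□□□□□□□
□□□□□□□□□
□□□□□□□□□
□□□□■■□□□
□□□^□■□□□
□□□■■□□□□
□□□□□□□□□
□□□□□□□□□
step 8: □□□□□□□□□
□□□□□□□□□
□□□□□□□□□
□□□□■■□□□
□□□■>■□□□
□□□■■□□□□
□□□□□□□□□
□□□□□□□□□
step 9: □□□□□□□□□
□□□□□□□□□
□□□□□□□□□
□□□□■■□□□
□□□■■■□□□
□□□■v□□□□
□□□□□□□□□
□□□□□□□□□
step 10: □□□□□□□□□
□□□□□□□□□
□□□□□□□□□
□□□□■■□□□
□□□■■■□□□
□□□■□>□□□
□□□□□□□□□
□□□□□□□□□
step 11: □□□□□□□□□
□□□□□□□□□
□□□□□□□□□
□□□□■■□□□
□□□■■■□□□
□□□■□■□□□
□□□□□v□□□
□□□□□□□□□
step 12: □□□□□□□□□
□□□□□□□□□
□□□□□□□□□
□□□□■■□□□
□□□■■■□□□
□□□■□■□□□
□□□□<■□□□
□□□□□□□□□
step 13: □□□□□□□□□
□□□□□□□□□
□□□□□□□□□
□□□□■■□□□
□□□■■■□□□
□□□■^■□□□
□□□□■■□□□
□□□□□□□□□
step 14: □□□□□□□□□
□□□□□□□□□
□□□□□□□□□
□□□□■■□□□
□□□■■■□□□
□□□■■>□□□
□□□□■■□□□
□□□□□□□□□
step 15: □□□□□□□□□
□□□□□□□□□
□□□□□□□□□
□□□□■■□□□
□□□■■^□□□
□□□■■□□□□
□□□□■■□□□
□□□□□□□□□
step 16: □□□□□□□□□
□□□□□□□□□
□□□□□□□□□
□□□□■■□□□
□□□■<□□□□
□□□■■□□□□
□□□□■■□□□
□□□□□□□□□
step 17: □□□□□□□□□
□□□□□□□□□
□□□□□□□□□
□□□□■■□□□
□□□■□□□□□
□□□■v□□□□
□□□□■■□□□
□□□□□□□□□
step 18: □□□□□□□□□
□□□□□□□□□
□□□□□□□□□
□□□□■■□□□
□□□■□□□□□
□□□■□>□□□
□□□□■■□□□
□□□□□□□□□
step 19: □□□□□□□□□
□□□□□□□□□
□□□□□□□□□
□□□□■■□□□
□□□■□□□□□
□□□■□■□□□
□□□□■v□□□
□□□□□□□□□
step 20: □□□□□□□□□
□□□□□□□□□
□□□□□□□□□
□□□□■■□□□
□□□■□□□□□
□□□■□■□□□
□□□□■□>□□
□□□□□□□□□
step 21: □□□□□□□□□
□□□□□□□□□
□□□□□□□□□
□□□□■■□□□
□□□■□□□□□
□□□■□■□□□
□□□□■□■□□
□□□□□□v□□
step 22: □□□□□□□□□
□□□□□□□□□
□□□□□□□□□
□□□□■■□□□
□□□■□□□□□
□□□■□■□□□
□□□□■□■□□
□□□□□<■□□
step 23: □□□□□□□□□
□□□□□□□□□
□□□□□□□□□
□□□□■■□□□
□□□■□□□□□
□□□■□■□□□
□□□□■^■□□
□□□□□■■□□
step 24: □□□□□□□□□
□□□□□□□□□
□□□□□□□□□
□□□□■■□□□
□□□■□□□□□
□□□■□■□□□
□□□□■■>□□
□□□□□■■□□
step 25: □□□□□□□□□
□□□□□□□□□
□□□□□□□□□
□□□□■■□□□
□□□■□□□□□
□□□■□■^□□
□□□□■■□□□
□□□□□■■□□
step 26: □□□□□□□□□
□□□□□□□□□
□□□□□□□□□
□□□□■■□□□
□□□■□□□□□
□□□■□■■>□
□□□□■■□□□
□□□□□■■□□
step 27: □□□□□□□□□
□□□□□□□□□
□□□□□□□□□
□□□□■■□□□
□□□■□□□□□
□□□■□■■■□
□□□□■■□v□
□□□□□■■□□
step 28: □□□□□□□□□
□□□□□□□□□
□□□□□□□□□
□□□□■■□□□
□□□■□□□□□
□□□■□■■■□
□□□□■■<■□
□□□□□■■□□
step 29: □□□□□□□□□
□□□□□□□□□
□□□□□□□□□
□□□□■■□□□
□□□■□□□□□
□□□■□■^■□
□□□□■■■■□
□□□□□■■□□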